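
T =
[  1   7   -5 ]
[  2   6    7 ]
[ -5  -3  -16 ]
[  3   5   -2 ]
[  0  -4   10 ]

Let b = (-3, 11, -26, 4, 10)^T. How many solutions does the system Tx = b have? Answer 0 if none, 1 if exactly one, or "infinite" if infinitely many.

Row reduce the augmented matrix [T | b].
R2 ← R2 − (2)·R1: [0, -8, 17, 17]
R3 ← R3 + (5)·R1: [0, 32, -41, -41]
R4 ← R4 − (3)·R1: [0, -16, 13, 13]
R3 ← R3 + (4)·R2: [0, 0, 27, 27]
R4 ← R4 − (2)·R2: [0, 0, -21, -21]
R5 ← R5 − (1/2)·R2: [0, 0, 3/2, 3/2]
R4 ← R4 + (7/9)·R3: [0, 0, 0, 0]
R5 ← R5 − (1/18)·R3: [0, 0, 0, 0]
The echelon form has 3 nonzero rows, and every pivot lies in the first 3 columns, so rank(T) = rank([T|b]) = 3.
The system is consistent.
rank = 3 = number of unknowns, so the solution is unique.

1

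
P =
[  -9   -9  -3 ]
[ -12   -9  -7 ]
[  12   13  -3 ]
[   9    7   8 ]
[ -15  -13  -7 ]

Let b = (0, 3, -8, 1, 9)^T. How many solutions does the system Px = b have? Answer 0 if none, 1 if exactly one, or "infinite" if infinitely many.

0

Row reduce the augmented matrix [P | b].
R2 ← R2 − (4/3)·R1: [0, 3, -3, 3]
R3 ← R3 + (4/3)·R1: [0, 1, -7, -8]
R4 ← R4 + R1: [0, -2, 5, 1]
R5 ← R5 − (5/3)·R1: [0, 2, -2, 9]
R3 ← R3 − (1/3)·R2: [0, 0, -6, -9]
R4 ← R4 + (2/3)·R2: [0, 0, 3, 3]
R5 ← R5 − (2/3)·R2: [0, 0, 0, 7]
R4 ← R4 + (1/2)·R3: [0, 0, 0, -3/2]
R5 ← R5 + (14/3)·R4: [0, 0, 0, 0]
The echelon form has 4 nonzero rows; the last pivot sits in the augmented column, so rank(P) = 3 but rank([P|b]) = 4.
Since the ranks differ, the system is inconsistent.
It has no solutions.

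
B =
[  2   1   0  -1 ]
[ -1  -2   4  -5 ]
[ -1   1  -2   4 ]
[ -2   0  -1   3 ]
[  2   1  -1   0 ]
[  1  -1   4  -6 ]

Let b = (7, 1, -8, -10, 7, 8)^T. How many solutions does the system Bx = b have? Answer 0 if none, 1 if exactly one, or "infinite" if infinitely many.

Row reduce the augmented matrix [B | b].
R2 ← R2 + (1/2)·R1: [0, -3/2, 4, -11/2, 9/2]
R3 ← R3 + (1/2)·R1: [0, 3/2, -2, 7/2, -9/2]
R4 ← R4 + R1: [0, 1, -1, 2, -3]
R5 ← R5 − R1: [0, 0, -1, 1, 0]
R6 ← R6 − (1/2)·R1: [0, -3/2, 4, -11/2, 9/2]
R3 ← R3 + R2: [0, 0, 2, -2, 0]
R4 ← R4 + (2/3)·R2: [0, 0, 5/3, -5/3, 0]
R6 ← R6 − R2: [0, 0, 0, 0, 0]
R4 ← R4 − (5/6)·R3: [0, 0, 0, 0, 0]
R5 ← R5 + (1/2)·R3: [0, 0, 0, 0, 0]
The echelon form has 3 nonzero rows, and every pivot lies in the first 4 columns, so rank(B) = rank([B|b]) = 3.
The system is consistent.
rank = 3 < 4 unknowns, so there are infinitely many solutions.

infinite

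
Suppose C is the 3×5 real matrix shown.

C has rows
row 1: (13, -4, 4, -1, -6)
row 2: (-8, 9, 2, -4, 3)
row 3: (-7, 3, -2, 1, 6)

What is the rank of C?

Row reduce to echelon form.
R2 ← R2 + (8/13)·R1: [0, 85/13, 58/13, -60/13, -9/13]
R3 ← R3 + (7/13)·R1: [0, 11/13, 2/13, 6/13, 36/13]
R3 ← R3 − (11/85)·R2: [0, 0, -36/85, 18/17, 243/85]
Echelon form has 3 nonzero rows, so rank(C) = 3.

3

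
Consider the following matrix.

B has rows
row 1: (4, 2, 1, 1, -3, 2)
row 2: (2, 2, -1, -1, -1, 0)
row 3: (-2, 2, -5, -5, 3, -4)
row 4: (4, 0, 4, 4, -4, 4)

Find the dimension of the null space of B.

4

Row reduce to echelon form.
R2 ← R2 − (1/2)·R1: [0, 1, -3/2, -3/2, 1/2, -1]
R3 ← R3 + (1/2)·R1: [0, 3, -9/2, -9/2, 3/2, -3]
R4 ← R4 − R1: [0, -2, 3, 3, -1, 2]
R3 ← R3 − (3)·R2: [0, 0, 0, 0, 0, 0]
R4 ← R4 + (2)·R2: [0, 0, 0, 0, 0, 0]
2 nonzero rows, so rank(B) = 2.
B has 6 columns; by rank–nullity, nullity = 6 − 2 = 4.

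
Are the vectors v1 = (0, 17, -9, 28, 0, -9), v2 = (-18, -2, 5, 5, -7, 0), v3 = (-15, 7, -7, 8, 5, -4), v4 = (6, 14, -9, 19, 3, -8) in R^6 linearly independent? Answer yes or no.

Form the matrix with these vectors as rows and row reduce.
Swap R1 ↔ R2
R3 ← R3 − (5/6)·R1: [0, 26/3, -67/6, 23/6, 65/6, -4]
R4 ← R4 + (1/3)·R1: [0, 40/3, -22/3, 62/3, 2/3, -8]
R3 ← R3 − (26/51)·R2: [0, 0, -671/102, -355/34, 65/6, 10/17]
R4 ← R4 − (40/51)·R2: [0, 0, -14/51, -22/17, 2/3, -16/17]
R4 ← R4 − (28/671)·R3: [0, 0, 0, -576/671, 144/671, -648/671]
4 nonzero rows, so the 4 vectors span a space of dimension 4.
Since 4 = 4, the vectors are linearly independent.

yes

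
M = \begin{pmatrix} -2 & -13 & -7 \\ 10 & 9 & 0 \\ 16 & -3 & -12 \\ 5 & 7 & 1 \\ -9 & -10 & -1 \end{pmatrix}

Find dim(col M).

Row reduce to echelon form.
R2 ← R2 + (5)·R1: [0, -56, -35]
R3 ← R3 + (8)·R1: [0, -107, -68]
R4 ← R4 + (5/2)·R1: [0, -51/2, -33/2]
R5 ← R5 − (9/2)·R1: [0, 97/2, 61/2]
R3 ← R3 − (107/56)·R2: [0, 0, -9/8]
R4 ← R4 − (51/112)·R2: [0, 0, -9/16]
R5 ← R5 + (97/112)·R2: [0, 0, 3/16]
R4 ← R4 − (1/2)·R3: [0, 0, 0]
R5 ← R5 + (1/6)·R3: [0, 0, 0]
Echelon form has 3 nonzero rows, so rank(M) = 3.
The column space has dimension equal to the rank: 3.

3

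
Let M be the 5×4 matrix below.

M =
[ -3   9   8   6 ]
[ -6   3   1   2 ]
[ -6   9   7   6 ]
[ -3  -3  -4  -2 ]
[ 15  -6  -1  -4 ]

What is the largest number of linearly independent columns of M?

Row reduce to echelon form.
R2 ← R2 − (2)·R1: [0, -15, -15, -10]
R3 ← R3 − (2)·R1: [0, -9, -9, -6]
R4 ← R4 − R1: [0, -12, -12, -8]
R5 ← R5 + (5)·R1: [0, 39, 39, 26]
R3 ← R3 − (3/5)·R2: [0, 0, 0, 0]
R4 ← R4 − (4/5)·R2: [0, 0, 0, 0]
R5 ← R5 + (13/5)·R2: [0, 0, 0, 0]
Echelon form has 2 nonzero rows, so rank(M) = 2.
The rank gives the maximum number of linearly independent columns: 2.

2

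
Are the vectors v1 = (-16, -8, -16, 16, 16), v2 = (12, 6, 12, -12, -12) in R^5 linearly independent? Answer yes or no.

no

Form the matrix with these vectors as rows and row reduce.
R2 ← R2 + (3/4)·R1: [0, 0, 0, 0, 0]
1 nonzero row, so the 2 vectors span a space of dimension 1.
Since 1 < 2, the vectors are linearly dependent.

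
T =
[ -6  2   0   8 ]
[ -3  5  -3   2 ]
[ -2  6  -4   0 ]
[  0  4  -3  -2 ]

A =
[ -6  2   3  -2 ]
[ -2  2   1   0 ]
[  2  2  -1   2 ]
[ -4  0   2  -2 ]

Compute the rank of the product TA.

First compute TA:
[[  0,  -8,   0,  -4],
 [ -6,  -2,   3,  -4],
 [ -8,   0,   4,  -4],
 [ -6,   2,   3,  -2]]
Now row reduce the product.
Swap R1 ↔ R2
R3 ← R3 − (4/3)·R1: [0, 8/3, 0, 4/3]
R4 ← R4 − R1: [0, 4, 0, 2]
R3 ← R3 + (1/3)·R2: [0, 0, 0, 0]
R4 ← R4 + (1/2)·R2: [0, 0, 0, 0]
2 nonzero rows, so rank(TA) = 2.

2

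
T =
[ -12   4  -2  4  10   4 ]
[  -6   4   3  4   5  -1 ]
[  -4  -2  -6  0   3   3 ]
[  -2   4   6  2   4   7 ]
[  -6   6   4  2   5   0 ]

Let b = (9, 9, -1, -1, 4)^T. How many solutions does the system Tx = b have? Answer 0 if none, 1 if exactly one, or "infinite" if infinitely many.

0

Row reduce the augmented matrix [T | b].
R2 ← R2 − (1/2)·R1: [0, 2, 4, 2, 0, -3, 9/2]
R3 ← R3 − (1/3)·R1: [0, -10/3, -16/3, -4/3, -1/3, 5/3, -4]
R4 ← R4 − (1/6)·R1: [0, 10/3, 19/3, 4/3, 7/3, 19/3, -5/2]
R5 ← R5 − (1/2)·R1: [0, 4, 5, 0, 0, -2, -1/2]
R3 ← R3 + (5/3)·R2: [0, 0, 4/3, 2, -1/3, -10/3, 7/2]
R4 ← R4 − (5/3)·R2: [0, 0, -1/3, -2, 7/3, 34/3, -10]
R5 ← R5 − (2)·R2: [0, 0, -3, -4, 0, 4, -19/2]
R4 ← R4 + (1/4)·R3: [0, 0, 0, -3/2, 9/4, 21/2, -73/8]
R5 ← R5 + (9/4)·R3: [0, 0, 0, 1/2, -3/4, -7/2, -13/8]
R5 ← R5 + (1/3)·R4: [0, 0, 0, 0, 0, 0, -14/3]
The echelon form has 5 nonzero rows; the last pivot sits in the augmented column, so rank(T) = 4 but rank([T|b]) = 5.
Since the ranks differ, the system is inconsistent.
It has no solutions.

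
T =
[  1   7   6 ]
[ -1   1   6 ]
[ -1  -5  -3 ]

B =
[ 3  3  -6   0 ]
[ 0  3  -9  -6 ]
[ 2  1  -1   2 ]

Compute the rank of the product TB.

First compute TB:
[[ 15,  30, -75, -30],
 [  9,   6,  -9,   6],
 [ -9, -21,  54,  24]]
Now row reduce the product.
R2 ← R2 − (3/5)·R1: [0, -12, 36, 24]
R3 ← R3 + (3/5)·R1: [0, -3, 9, 6]
R3 ← R3 − (1/4)·R2: [0, 0, 0, 0]
2 nonzero rows, so rank(TB) = 2.

2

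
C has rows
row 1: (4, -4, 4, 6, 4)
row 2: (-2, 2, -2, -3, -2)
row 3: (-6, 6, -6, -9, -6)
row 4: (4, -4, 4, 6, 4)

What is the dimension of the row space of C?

Row reduce to echelon form.
R2 ← R2 + (1/2)·R1: [0, 0, 0, 0, 0]
R3 ← R3 + (3/2)·R1: [0, 0, 0, 0, 0]
R4 ← R4 − R1: [0, 0, 0, 0, 0]
Echelon form has 1 nonzero row, so rank(C) = 1.
The row space has dimension equal to the rank: 1.

1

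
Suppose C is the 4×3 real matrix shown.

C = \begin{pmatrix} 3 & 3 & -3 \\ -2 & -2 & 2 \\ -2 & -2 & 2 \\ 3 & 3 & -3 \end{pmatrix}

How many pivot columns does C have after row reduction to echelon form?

1

Row reduce to echelon form.
R2 ← R2 + (2/3)·R1: [0, 0, 0]
R3 ← R3 + (2/3)·R1: [0, 0, 0]
R4 ← R4 − R1: [0, 0, 0]
Echelon form has 1 nonzero row, so rank(C) = 1.
Each nonzero row contributes one pivot column: 1 pivot columns.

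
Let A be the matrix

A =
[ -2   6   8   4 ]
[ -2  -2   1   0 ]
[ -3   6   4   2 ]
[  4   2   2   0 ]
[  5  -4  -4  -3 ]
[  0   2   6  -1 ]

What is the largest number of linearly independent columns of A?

Row reduce to echelon form.
R2 ← R2 − R1: [0, -8, -7, -4]
R3 ← R3 − (3/2)·R1: [0, -3, -8, -4]
R4 ← R4 + (2)·R1: [0, 14, 18, 8]
R5 ← R5 + (5/2)·R1: [0, 11, 16, 7]
R3 ← R3 − (3/8)·R2: [0, 0, -43/8, -5/2]
R4 ← R4 + (7/4)·R2: [0, 0, 23/4, 1]
R5 ← R5 + (11/8)·R2: [0, 0, 51/8, 3/2]
R6 ← R6 + (1/4)·R2: [0, 0, 17/4, -2]
R4 ← R4 + (46/43)·R3: [0, 0, 0, -72/43]
R5 ← R5 + (51/43)·R3: [0, 0, 0, -63/43]
R6 ← R6 + (34/43)·R3: [0, 0, 0, -171/43]
R5 ← R5 − (7/8)·R4: [0, 0, 0, 0]
R6 ← R6 − (19/8)·R4: [0, 0, 0, 0]
Echelon form has 4 nonzero rows, so rank(A) = 4.
The rank gives the maximum number of linearly independent columns: 4.

4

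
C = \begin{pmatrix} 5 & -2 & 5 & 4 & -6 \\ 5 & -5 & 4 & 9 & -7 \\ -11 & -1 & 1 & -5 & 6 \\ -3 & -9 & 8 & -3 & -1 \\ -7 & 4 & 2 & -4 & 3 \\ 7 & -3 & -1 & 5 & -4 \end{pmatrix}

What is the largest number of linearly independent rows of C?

5

Row reduce to echelon form.
R2 ← R2 − R1: [0, -3, -1, 5, -1]
R3 ← R3 + (11/5)·R1: [0, -27/5, 12, 19/5, -36/5]
R4 ← R4 + (3/5)·R1: [0, -51/5, 11, -3/5, -23/5]
R5 ← R5 + (7/5)·R1: [0, 6/5, 9, 8/5, -27/5]
R6 ← R6 − (7/5)·R1: [0, -1/5, -8, -3/5, 22/5]
R3 ← R3 − (9/5)·R2: [0, 0, 69/5, -26/5, -27/5]
R4 ← R4 − (17/5)·R2: [0, 0, 72/5, -88/5, -6/5]
R5 ← R5 + (2/5)·R2: [0, 0, 43/5, 18/5, -29/5]
R6 ← R6 − (1/15)·R2: [0, 0, -119/15, -14/15, 67/15]
R4 ← R4 − (24/23)·R3: [0, 0, 0, -280/23, 102/23]
R5 ← R5 − (43/69)·R3: [0, 0, 0, 472/69, -56/23]
R6 ← R6 + (119/207)·R3: [0, 0, 0, -812/207, 94/69]
R5 ← R5 + (59/105)·R4: [0, 0, 0, 0, 2/35]
R6 ← R6 − (29/90)·R4: [0, 0, 0, 0, -1/15]
R6 ← R6 + (7/6)·R5: [0, 0, 0, 0, 0]
Echelon form has 5 nonzero rows, so rank(C) = 5.
The rank gives the maximum number of linearly independent rows: 5.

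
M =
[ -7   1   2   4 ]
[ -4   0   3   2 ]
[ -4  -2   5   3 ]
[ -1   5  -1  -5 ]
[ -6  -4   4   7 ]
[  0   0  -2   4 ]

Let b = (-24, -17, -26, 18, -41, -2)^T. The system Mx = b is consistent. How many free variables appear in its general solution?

0

Row reduce the augmented matrix [M | b].
R2 ← R2 − (4/7)·R1: [0, -4/7, 13/7, -2/7, -23/7]
R3 ← R3 − (4/7)·R1: [0, -18/7, 27/7, 5/7, -86/7]
R4 ← R4 − (1/7)·R1: [0, 34/7, -9/7, -39/7, 150/7]
R5 ← R5 − (6/7)·R1: [0, -34/7, 16/7, 25/7, -143/7]
R3 ← R3 − (9/2)·R2: [0, 0, -9/2, 2, 5/2]
R4 ← R4 + (17/2)·R2: [0, 0, 29/2, -8, -13/2]
R5 ← R5 − (17/2)·R2: [0, 0, -27/2, 6, 15/2]
R4 ← R4 + (29/9)·R3: [0, 0, 0, -14/9, 14/9]
R5 ← R5 − (3)·R3: [0, 0, 0, 0, 0]
R6 ← R6 − (4/9)·R3: [0, 0, 0, 28/9, -28/9]
R6 ← R6 + (2)·R4: [0, 0, 0, 0, 0]
The echelon form has 4 nonzero rows, and every pivot lies in the first 4 columns, so rank(M) = rank([M|b]) = 4.
The system is consistent.
Free variables = (unknowns) − (rank) = 4 − 4 = 0.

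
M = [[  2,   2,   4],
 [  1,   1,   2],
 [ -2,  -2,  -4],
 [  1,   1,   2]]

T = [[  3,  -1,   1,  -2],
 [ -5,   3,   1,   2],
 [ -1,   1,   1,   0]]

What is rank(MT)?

First compute MT:
[[ -8,   8,   8,   0],
 [ -4,   4,   4,   0],
 [  8,  -8,  -8,   0],
 [ -4,   4,   4,   0]]
Now row reduce the product.
R2 ← R2 − (1/2)·R1: [0, 0, 0, 0]
R3 ← R3 + R1: [0, 0, 0, 0]
R4 ← R4 − (1/2)·R1: [0, 0, 0, 0]
1 nonzero row, so rank(MT) = 1.

1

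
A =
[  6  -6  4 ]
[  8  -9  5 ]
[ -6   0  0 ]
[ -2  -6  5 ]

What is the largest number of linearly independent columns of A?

3

Row reduce to echelon form.
R2 ← R2 − (4/3)·R1: [0, -1, -1/3]
R3 ← R3 + R1: [0, -6, 4]
R4 ← R4 + (1/3)·R1: [0, -8, 19/3]
R3 ← R3 − (6)·R2: [0, 0, 6]
R4 ← R4 − (8)·R2: [0, 0, 9]
R4 ← R4 − (3/2)·R3: [0, 0, 0]
Echelon form has 3 nonzero rows, so rank(A) = 3.
The rank gives the maximum number of linearly independent columns: 3.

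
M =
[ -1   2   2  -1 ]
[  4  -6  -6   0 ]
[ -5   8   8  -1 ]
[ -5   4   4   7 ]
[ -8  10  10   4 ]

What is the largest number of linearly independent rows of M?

2

Row reduce to echelon form.
R2 ← R2 + (4)·R1: [0, 2, 2, -4]
R3 ← R3 − (5)·R1: [0, -2, -2, 4]
R4 ← R4 − (5)·R1: [0, -6, -6, 12]
R5 ← R5 − (8)·R1: [0, -6, -6, 12]
R3 ← R3 + R2: [0, 0, 0, 0]
R4 ← R4 + (3)·R2: [0, 0, 0, 0]
R5 ← R5 + (3)·R2: [0, 0, 0, 0]
Echelon form has 2 nonzero rows, so rank(M) = 2.
The rank gives the maximum number of linearly independent rows: 2.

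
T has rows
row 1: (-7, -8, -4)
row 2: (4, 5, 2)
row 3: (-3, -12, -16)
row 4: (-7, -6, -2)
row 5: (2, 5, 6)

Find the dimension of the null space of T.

Row reduce to echelon form.
R2 ← R2 + (4/7)·R1: [0, 3/7, -2/7]
R3 ← R3 − (3/7)·R1: [0, -60/7, -100/7]
R4 ← R4 − R1: [0, 2, 2]
R5 ← R5 + (2/7)·R1: [0, 19/7, 34/7]
R3 ← R3 + (20)·R2: [0, 0, -20]
R4 ← R4 − (14/3)·R2: [0, 0, 10/3]
R5 ← R5 − (19/3)·R2: [0, 0, 20/3]
R4 ← R4 + (1/6)·R3: [0, 0, 0]
R5 ← R5 + (1/3)·R3: [0, 0, 0]
3 nonzero rows, so rank(T) = 3.
T has 3 columns; by rank–nullity, nullity = 3 − 3 = 0.

0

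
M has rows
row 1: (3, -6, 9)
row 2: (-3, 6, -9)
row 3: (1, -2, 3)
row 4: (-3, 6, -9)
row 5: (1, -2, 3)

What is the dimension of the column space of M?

Row reduce to echelon form.
R2 ← R2 + R1: [0, 0, 0]
R3 ← R3 − (1/3)·R1: [0, 0, 0]
R4 ← R4 + R1: [0, 0, 0]
R5 ← R5 − (1/3)·R1: [0, 0, 0]
Echelon form has 1 nonzero row, so rank(M) = 1.
The column space has dimension equal to the rank: 1.

1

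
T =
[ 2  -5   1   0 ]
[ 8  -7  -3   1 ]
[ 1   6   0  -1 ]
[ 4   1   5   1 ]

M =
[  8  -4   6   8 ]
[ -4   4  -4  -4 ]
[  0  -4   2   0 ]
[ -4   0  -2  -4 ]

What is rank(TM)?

First compute TM:
[[ 36, -32,  34,  36],
 [ 88, -48,  68,  88],
 [-12,  20, -16, -12],
 [ 24, -32,  28,  24]]
Now row reduce the product.
R2 ← R2 − (22/9)·R1: [0, 272/9, -136/9, 0]
R3 ← R3 + (1/3)·R1: [0, 28/3, -14/3, 0]
R4 ← R4 − (2/3)·R1: [0, -32/3, 16/3, 0]
R3 ← R3 − (21/68)·R2: [0, 0, 0, 0]
R4 ← R4 + (6/17)·R2: [0, 0, 0, 0]
2 nonzero rows, so rank(TM) = 2.

2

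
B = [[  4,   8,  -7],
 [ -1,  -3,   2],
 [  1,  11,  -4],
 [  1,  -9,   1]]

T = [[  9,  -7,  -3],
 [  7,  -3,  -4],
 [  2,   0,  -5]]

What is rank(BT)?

2

First compute BT:
[[ 78, -52,  -9],
 [-26,  16,   5],
 [ 78, -40, -27],
 [-52,  20,  28]]
Now row reduce the product.
R2 ← R2 + (1/3)·R1: [0, -4/3, 2]
R3 ← R3 − R1: [0, 12, -18]
R4 ← R4 + (2/3)·R1: [0, -44/3, 22]
R3 ← R3 + (9)·R2: [0, 0, 0]
R4 ← R4 − (11)·R2: [0, 0, 0]
2 nonzero rows, so rank(BT) = 2.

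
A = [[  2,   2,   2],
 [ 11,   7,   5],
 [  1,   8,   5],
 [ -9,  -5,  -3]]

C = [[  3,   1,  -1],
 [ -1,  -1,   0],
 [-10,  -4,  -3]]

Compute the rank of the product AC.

First compute AC:
[[-16,  -8,  -8],
 [-24, -16, -26],
 [-55, -27, -16],
 [  8,   8,  18]]
Now row reduce the product.
R2 ← R2 − (3/2)·R1: [0, -4, -14]
R3 ← R3 − (55/16)·R1: [0, 1/2, 23/2]
R4 ← R4 + (1/2)·R1: [0, 4, 14]
R3 ← R3 + (1/8)·R2: [0, 0, 39/4]
R4 ← R4 + R2: [0, 0, 0]
3 nonzero rows, so rank(AC) = 3.

3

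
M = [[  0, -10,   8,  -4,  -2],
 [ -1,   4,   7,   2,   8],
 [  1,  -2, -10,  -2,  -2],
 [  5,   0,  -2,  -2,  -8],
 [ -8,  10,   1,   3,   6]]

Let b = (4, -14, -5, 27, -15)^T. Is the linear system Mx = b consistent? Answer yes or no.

yes

Row reduce the augmented matrix [M | b].
Swap R1 ↔ R2
R3 ← R3 + R1: [0, 2, -3, 0, 6, -19]
R4 ← R4 + (5)·R1: [0, 20, 33, 8, 32, -43]
R5 ← R5 − (8)·R1: [0, -22, -55, -13, -58, 97]
R3 ← R3 + (1/5)·R2: [0, 0, -7/5, -4/5, 28/5, -91/5]
R4 ← R4 + (2)·R2: [0, 0, 49, 0, 28, -35]
R5 ← R5 − (11/5)·R2: [0, 0, -363/5, -21/5, -268/5, 441/5]
R4 ← R4 + (35)·R3: [0, 0, 0, -28, 224, -672]
R5 ← R5 − (363/7)·R3: [0, 0, 0, 261/7, -344, 1032]
R5 ← R5 + (261/196)·R4: [0, 0, 0, 0, -320/7, 960/7]
The echelon form has 5 nonzero rows, and every pivot lies in the first 5 columns, so rank(M) = rank([M|b]) = 5.
The system is consistent.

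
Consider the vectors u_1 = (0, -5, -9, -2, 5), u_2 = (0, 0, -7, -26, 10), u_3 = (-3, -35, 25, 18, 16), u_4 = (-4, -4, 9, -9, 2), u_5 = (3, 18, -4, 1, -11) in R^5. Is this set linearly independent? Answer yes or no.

Form the matrix with these vectors as rows and row reduce.
Swap R1 ↔ R3
R4 ← R4 − (4/3)·R1: [0, 128/3, -73/3, -33, -58/3]
R5 ← R5 + R1: [0, -17, 21, 19, 5]
Swap R2 ↔ R3
R4 ← R4 + (128/15)·R2: [0, 0, -1517/15, -751/15, 70/3]
R5 ← R5 − (17/5)·R2: [0, 0, 258/5, 129/5, -12]
R4 ← R4 − (1517/105)·R3: [0, 0, 0, 2279/7, -848/7]
R5 ← R5 + (258/35)·R3: [0, 0, 0, -1161/7, 432/7]
R5 ← R5 + (27/53)·R4: [0, 0, 0, 0, 0]
4 nonzero rows, so the 5 vectors span a space of dimension 4.
Since 4 < 5, the vectors are linearly dependent.

no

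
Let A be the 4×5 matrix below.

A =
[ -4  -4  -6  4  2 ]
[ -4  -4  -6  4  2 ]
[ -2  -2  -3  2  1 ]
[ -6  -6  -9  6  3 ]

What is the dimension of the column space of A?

Row reduce to echelon form.
R2 ← R2 − R1: [0, 0, 0, 0, 0]
R3 ← R3 − (1/2)·R1: [0, 0, 0, 0, 0]
R4 ← R4 − (3/2)·R1: [0, 0, 0, 0, 0]
Echelon form has 1 nonzero row, so rank(A) = 1.
The column space has dimension equal to the rank: 1.

1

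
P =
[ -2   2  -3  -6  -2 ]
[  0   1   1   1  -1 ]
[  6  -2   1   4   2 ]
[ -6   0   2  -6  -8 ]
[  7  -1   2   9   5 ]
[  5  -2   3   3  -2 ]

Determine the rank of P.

4

Row reduce to echelon form.
R3 ← R3 + (3)·R1: [0, 4, -8, -14, -4]
R4 ← R4 − (3)·R1: [0, -6, 11, 12, -2]
R5 ← R5 + (7/2)·R1: [0, 6, -17/2, -12, -2]
R6 ← R6 + (5/2)·R1: [0, 3, -9/2, -12, -7]
R3 ← R3 − (4)·R2: [0, 0, -12, -18, 0]
R4 ← R4 + (6)·R2: [0, 0, 17, 18, -8]
R5 ← R5 − (6)·R2: [0, 0, -29/2, -18, 4]
R6 ← R6 − (3)·R2: [0, 0, -15/2, -15, -4]
R4 ← R4 + (17/12)·R3: [0, 0, 0, -15/2, -8]
R5 ← R5 − (29/24)·R3: [0, 0, 0, 15/4, 4]
R6 ← R6 − (5/8)·R3: [0, 0, 0, -15/4, -4]
R5 ← R5 + (1/2)·R4: [0, 0, 0, 0, 0]
R6 ← R6 − (1/2)·R4: [0, 0, 0, 0, 0]
Echelon form has 4 nonzero rows, so rank(P) = 4.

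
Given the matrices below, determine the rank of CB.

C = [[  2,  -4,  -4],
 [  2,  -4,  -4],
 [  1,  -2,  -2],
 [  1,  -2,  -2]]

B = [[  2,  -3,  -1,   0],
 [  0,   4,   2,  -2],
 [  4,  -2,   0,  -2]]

1

First compute CB:
[[-12, -14, -10,  16],
 [-12, -14, -10,  16],
 [ -6,  -7,  -5,   8],
 [ -6,  -7,  -5,   8]]
Now row reduce the product.
R2 ← R2 − R1: [0, 0, 0, 0]
R3 ← R3 − (1/2)·R1: [0, 0, 0, 0]
R4 ← R4 − (1/2)·R1: [0, 0, 0, 0]
1 nonzero row, so rank(CB) = 1.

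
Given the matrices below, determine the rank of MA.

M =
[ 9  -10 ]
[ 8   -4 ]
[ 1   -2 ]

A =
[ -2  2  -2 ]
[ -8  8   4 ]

2

First compute MA:
[[ 62, -62, -58],
 [ 16, -16, -32],
 [ 14, -14, -10]]
Now row reduce the product.
R2 ← R2 − (8/31)·R1: [0, 0, -528/31]
R3 ← R3 − (7/31)·R1: [0, 0, 96/31]
R3 ← R3 + (2/11)·R2: [0, 0, 0]
2 nonzero rows, so rank(MA) = 2.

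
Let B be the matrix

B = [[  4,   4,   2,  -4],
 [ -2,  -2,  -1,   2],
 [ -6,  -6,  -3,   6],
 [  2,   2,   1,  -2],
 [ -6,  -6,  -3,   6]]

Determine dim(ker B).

Row reduce to echelon form.
R2 ← R2 + (1/2)·R1: [0, 0, 0, 0]
R3 ← R3 + (3/2)·R1: [0, 0, 0, 0]
R4 ← R4 − (1/2)·R1: [0, 0, 0, 0]
R5 ← R5 + (3/2)·R1: [0, 0, 0, 0]
1 nonzero row, so rank(B) = 1.
B has 4 columns; by rank–nullity, nullity = 4 − 1 = 3.

3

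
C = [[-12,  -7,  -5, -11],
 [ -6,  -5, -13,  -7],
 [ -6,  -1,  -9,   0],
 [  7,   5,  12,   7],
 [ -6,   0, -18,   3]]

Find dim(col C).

Row reduce to echelon form.
R2 ← R2 − (1/2)·R1: [0, -3/2, -21/2, -3/2]
R3 ← R3 − (1/2)·R1: [0, 5/2, -13/2, 11/2]
R4 ← R4 + (7/12)·R1: [0, 11/12, 109/12, 7/12]
R5 ← R5 − (1/2)·R1: [0, 7/2, -31/2, 17/2]
R3 ← R3 + (5/3)·R2: [0, 0, -24, 3]
R4 ← R4 + (11/18)·R2: [0, 0, 8/3, -1/3]
R5 ← R5 + (7/3)·R2: [0, 0, -40, 5]
R4 ← R4 + (1/9)·R3: [0, 0, 0, 0]
R5 ← R5 − (5/3)·R3: [0, 0, 0, 0]
Echelon form has 3 nonzero rows, so rank(C) = 3.
The column space has dimension equal to the rank: 3.

3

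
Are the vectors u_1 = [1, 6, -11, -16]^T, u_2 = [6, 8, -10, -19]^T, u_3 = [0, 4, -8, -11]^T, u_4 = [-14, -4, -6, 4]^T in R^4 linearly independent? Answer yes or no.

no

Form the matrix with these vectors as rows and row reduce.
R2 ← R2 − (6)·R1: [0, -28, 56, 77]
R4 ← R4 + (14)·R1: [0, 80, -160, -220]
R3 ← R3 + (1/7)·R2: [0, 0, 0, 0]
R4 ← R4 + (20/7)·R2: [0, 0, 0, 0]
2 nonzero rows, so the 4 vectors span a space of dimension 2.
Since 2 < 4, the vectors are linearly dependent.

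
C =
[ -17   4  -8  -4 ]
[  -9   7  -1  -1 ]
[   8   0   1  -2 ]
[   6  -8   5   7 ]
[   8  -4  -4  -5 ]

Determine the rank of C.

Row reduce to echelon form.
R2 ← R2 − (9/17)·R1: [0, 83/17, 55/17, 19/17]
R3 ← R3 + (8/17)·R1: [0, 32/17, -47/17, -66/17]
R4 ← R4 + (6/17)·R1: [0, -112/17, 37/17, 95/17]
R5 ← R5 + (8/17)·R1: [0, -36/17, -132/17, -117/17]
R3 ← R3 − (32/83)·R2: [0, 0, -333/83, -358/83]
R4 ← R4 + (112/83)·R2: [0, 0, 543/83, 589/83]
R5 ← R5 + (36/83)·R2: [0, 0, -528/83, -531/83]
R4 ← R4 + (181/111)·R3: [0, 0, 0, 7/111]
R5 ← R5 − (176/111)·R3: [0, 0, 0, 49/111]
R5 ← R5 − (7)·R4: [0, 0, 0, 0]
Echelon form has 4 nonzero rows, so rank(C) = 4.

4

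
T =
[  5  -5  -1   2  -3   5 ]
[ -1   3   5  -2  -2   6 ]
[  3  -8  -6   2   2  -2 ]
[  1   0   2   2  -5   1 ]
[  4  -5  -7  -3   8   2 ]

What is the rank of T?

5

Row reduce to echelon form.
R2 ← R2 + (1/5)·R1: [0, 2, 24/5, -8/5, -13/5, 7]
R3 ← R3 − (3/5)·R1: [0, -5, -27/5, 4/5, 19/5, -5]
R4 ← R4 − (1/5)·R1: [0, 1, 11/5, 8/5, -22/5, 0]
R5 ← R5 − (4/5)·R1: [0, -1, -31/5, -23/5, 52/5, -2]
R3 ← R3 + (5/2)·R2: [0, 0, 33/5, -16/5, -27/10, 25/2]
R4 ← R4 − (1/2)·R2: [0, 0, -1/5, 12/5, -31/10, -7/2]
R5 ← R5 + (1/2)·R2: [0, 0, -19/5, -27/5, 91/10, 3/2]
R4 ← R4 + (1/33)·R3: [0, 0, 0, 76/33, -35/11, -103/33]
R5 ← R5 + (19/33)·R3: [0, 0, 0, -239/33, 83/11, 287/33]
R5 ← R5 + (239/76)·R4: [0, 0, 0, 0, -187/76, -85/76]
Echelon form has 5 nonzero rows, so rank(T) = 5.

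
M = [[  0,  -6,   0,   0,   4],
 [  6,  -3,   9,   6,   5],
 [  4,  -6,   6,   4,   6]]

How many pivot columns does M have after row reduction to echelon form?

2

Row reduce to echelon form.
Swap R1 ↔ R2
R3 ← R3 − (2/3)·R1: [0, -4, 0, 0, 8/3]
R3 ← R3 − (2/3)·R2: [0, 0, 0, 0, 0]
Echelon form has 2 nonzero rows, so rank(M) = 2.
Each nonzero row contributes one pivot column: 2 pivot columns.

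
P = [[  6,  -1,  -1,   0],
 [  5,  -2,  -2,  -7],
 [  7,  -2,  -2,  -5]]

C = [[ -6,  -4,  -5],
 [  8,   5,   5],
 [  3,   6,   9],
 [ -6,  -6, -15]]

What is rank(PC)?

First compute PC:
[[-47, -35, -44],
 [-10,   0,  52],
 [-34, -20,  12]]
Now row reduce the product.
R2 ← R2 − (10/47)·R1: [0, 350/47, 2884/47]
R3 ← R3 − (34/47)·R1: [0, 250/47, 2060/47]
R3 ← R3 − (5/7)·R2: [0, 0, 0]
2 nonzero rows, so rank(PC) = 2.

2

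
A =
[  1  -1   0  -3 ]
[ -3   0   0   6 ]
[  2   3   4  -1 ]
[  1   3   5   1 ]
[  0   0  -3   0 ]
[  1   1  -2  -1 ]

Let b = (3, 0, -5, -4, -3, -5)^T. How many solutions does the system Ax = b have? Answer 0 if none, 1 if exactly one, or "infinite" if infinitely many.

infinite

Row reduce the augmented matrix [A | b].
R2 ← R2 + (3)·R1: [0, -3, 0, -3, 9]
R3 ← R3 − (2)·R1: [0, 5, 4, 5, -11]
R4 ← R4 − R1: [0, 4, 5, 4, -7]
R6 ← R6 − R1: [0, 2, -2, 2, -8]
R3 ← R3 + (5/3)·R2: [0, 0, 4, 0, 4]
R4 ← R4 + (4/3)·R2: [0, 0, 5, 0, 5]
R6 ← R6 + (2/3)·R2: [0, 0, -2, 0, -2]
R4 ← R4 − (5/4)·R3: [0, 0, 0, 0, 0]
R5 ← R5 + (3/4)·R3: [0, 0, 0, 0, 0]
R6 ← R6 + (1/2)·R3: [0, 0, 0, 0, 0]
The echelon form has 3 nonzero rows, and every pivot lies in the first 4 columns, so rank(A) = rank([A|b]) = 3.
The system is consistent.
rank = 3 < 4 unknowns, so there are infinitely many solutions.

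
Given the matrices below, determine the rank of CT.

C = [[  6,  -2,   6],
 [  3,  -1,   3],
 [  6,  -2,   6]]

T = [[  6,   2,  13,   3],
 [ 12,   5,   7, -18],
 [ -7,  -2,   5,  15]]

First compute CT:
[[-30, -10,  94, 144],
 [-15,  -5,  47,  72],
 [-30, -10,  94, 144]]
Now row reduce the product.
R2 ← R2 − (1/2)·R1: [0, 0, 0, 0]
R3 ← R3 − R1: [0, 0, 0, 0]
1 nonzero row, so rank(CT) = 1.

1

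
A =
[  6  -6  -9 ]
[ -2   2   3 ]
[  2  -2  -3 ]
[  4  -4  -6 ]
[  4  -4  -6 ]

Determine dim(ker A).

Row reduce to echelon form.
R2 ← R2 + (1/3)·R1: [0, 0, 0]
R3 ← R3 − (1/3)·R1: [0, 0, 0]
R4 ← R4 − (2/3)·R1: [0, 0, 0]
R5 ← R5 − (2/3)·R1: [0, 0, 0]
1 nonzero row, so rank(A) = 1.
A has 3 columns; by rank–nullity, nullity = 3 − 1 = 2.

2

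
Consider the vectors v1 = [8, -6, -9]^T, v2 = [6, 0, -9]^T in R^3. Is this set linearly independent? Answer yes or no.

yes

Form the matrix with these vectors as rows and row reduce.
R2 ← R2 − (3/4)·R1: [0, 9/2, -9/4]
2 nonzero rows, so the 2 vectors span a space of dimension 2.
Since 2 = 2, the vectors are linearly independent.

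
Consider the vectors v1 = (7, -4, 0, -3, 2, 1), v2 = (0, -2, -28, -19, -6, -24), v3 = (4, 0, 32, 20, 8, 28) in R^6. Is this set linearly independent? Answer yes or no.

no

Form the matrix with these vectors as rows and row reduce.
R3 ← R3 − (4/7)·R1: [0, 16/7, 32, 152/7, 48/7, 192/7]
R3 ← R3 + (8/7)·R2: [0, 0, 0, 0, 0, 0]
2 nonzero rows, so the 3 vectors span a space of dimension 2.
Since 2 < 3, the vectors are linearly dependent.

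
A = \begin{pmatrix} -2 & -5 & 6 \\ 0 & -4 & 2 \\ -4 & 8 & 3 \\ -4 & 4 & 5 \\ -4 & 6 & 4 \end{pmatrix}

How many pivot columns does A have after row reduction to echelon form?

Row reduce to echelon form.
R3 ← R3 − (2)·R1: [0, 18, -9]
R4 ← R4 − (2)·R1: [0, 14, -7]
R5 ← R5 − (2)·R1: [0, 16, -8]
R3 ← R3 + (9/2)·R2: [0, 0, 0]
R4 ← R4 + (7/2)·R2: [0, 0, 0]
R5 ← R5 + (4)·R2: [0, 0, 0]
Echelon form has 2 nonzero rows, so rank(A) = 2.
Each nonzero row contributes one pivot column: 2 pivot columns.

2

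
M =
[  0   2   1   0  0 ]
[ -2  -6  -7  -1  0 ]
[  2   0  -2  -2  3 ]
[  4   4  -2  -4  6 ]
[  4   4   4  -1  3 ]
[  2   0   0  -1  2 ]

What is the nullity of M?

2

Row reduce to echelon form.
Swap R1 ↔ R2
R3 ← R3 + R1: [0, -6, -9, -3, 3]
R4 ← R4 + (2)·R1: [0, -8, -16, -6, 6]
R5 ← R5 + (2)·R1: [0, -8, -10, -3, 3]
R6 ← R6 + R1: [0, -6, -7, -2, 2]
R3 ← R3 + (3)·R2: [0, 0, -6, -3, 3]
R4 ← R4 + (4)·R2: [0, 0, -12, -6, 6]
R5 ← R5 + (4)·R2: [0, 0, -6, -3, 3]
R6 ← R6 + (3)·R2: [0, 0, -4, -2, 2]
R4 ← R4 − (2)·R3: [0, 0, 0, 0, 0]
R5 ← R5 − R3: [0, 0, 0, 0, 0]
R6 ← R6 − (2/3)·R3: [0, 0, 0, 0, 0]
3 nonzero rows, so rank(M) = 3.
M has 5 columns; by rank–nullity, nullity = 5 − 3 = 2.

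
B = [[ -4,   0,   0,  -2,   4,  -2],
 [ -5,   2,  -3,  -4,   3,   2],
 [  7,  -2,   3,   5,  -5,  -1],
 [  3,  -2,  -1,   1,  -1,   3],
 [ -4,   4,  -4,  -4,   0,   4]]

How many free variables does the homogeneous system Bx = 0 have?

3

Row reduce to echelon form.
R2 ← R2 − (5/4)·R1: [0, 2, -3, -3/2, -2, 9/2]
R3 ← R3 + (7/4)·R1: [0, -2, 3, 3/2, 2, -9/2]
R4 ← R4 + (3/4)·R1: [0, -2, -1, -1/2, 2, 3/2]
R5 ← R5 − R1: [0, 4, -4, -2, -4, 6]
R3 ← R3 + R2: [0, 0, 0, 0, 0, 0]
R4 ← R4 + R2: [0, 0, -4, -2, 0, 6]
R5 ← R5 − (2)·R2: [0, 0, 2, 1, 0, -3]
Swap R3 ↔ R4
R5 ← R5 + (1/2)·R3: [0, 0, 0, 0, 0, 0]
3 nonzero rows, so rank(B) = 3.
B has 6 columns; by rank–nullity, nullity = 6 − 3 = 3.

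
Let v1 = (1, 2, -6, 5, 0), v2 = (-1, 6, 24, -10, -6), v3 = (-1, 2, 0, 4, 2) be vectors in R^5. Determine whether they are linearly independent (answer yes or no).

Form the matrix with these vectors as rows and row reduce.
R2 ← R2 + R1: [0, 8, 18, -5, -6]
R3 ← R3 + R1: [0, 4, -6, 9, 2]
R3 ← R3 − (1/2)·R2: [0, 0, -15, 23/2, 5]
3 nonzero rows, so the 3 vectors span a space of dimension 3.
Since 3 = 3, the vectors are linearly independent.

yes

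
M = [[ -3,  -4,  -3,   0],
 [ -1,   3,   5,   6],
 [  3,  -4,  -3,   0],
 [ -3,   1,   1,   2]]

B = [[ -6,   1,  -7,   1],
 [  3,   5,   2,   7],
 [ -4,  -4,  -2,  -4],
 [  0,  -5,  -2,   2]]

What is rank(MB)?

First compute MB:
[[ 18, -11,  19, -19],
 [ -5, -36,  -9,  12],
 [-18,  -5, -23, -13],
 [ 17, -12,  17,   4]]
Now row reduce the product.
R2 ← R2 + (5/18)·R1: [0, -703/18, -67/18, 121/18]
R3 ← R3 + R1: [0, -16, -4, -32]
R4 ← R4 − (17/18)·R1: [0, -29/18, -17/18, 395/18]
R3 ← R3 − (288/703)·R2: [0, 0, -1740/703, -24432/703]
R4 ← R4 − (29/703)·R2: [0, 0, -556/703, 15232/703]
R4 ← R4 − (139/435)·R3: [0, 0, 0, 4752/145]
4 nonzero rows, so rank(MB) = 4.

4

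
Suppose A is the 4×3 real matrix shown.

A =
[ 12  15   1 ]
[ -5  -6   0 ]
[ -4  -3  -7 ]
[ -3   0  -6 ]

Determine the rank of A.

3

Row reduce to echelon form.
R2 ← R2 + (5/12)·R1: [0, 1/4, 5/12]
R3 ← R3 + (1/3)·R1: [0, 2, -20/3]
R4 ← R4 + (1/4)·R1: [0, 15/4, -23/4]
R3 ← R3 − (8)·R2: [0, 0, -10]
R4 ← R4 − (15)·R2: [0, 0, -12]
R4 ← R4 − (6/5)·R3: [0, 0, 0]
Echelon form has 3 nonzero rows, so rank(A) = 3.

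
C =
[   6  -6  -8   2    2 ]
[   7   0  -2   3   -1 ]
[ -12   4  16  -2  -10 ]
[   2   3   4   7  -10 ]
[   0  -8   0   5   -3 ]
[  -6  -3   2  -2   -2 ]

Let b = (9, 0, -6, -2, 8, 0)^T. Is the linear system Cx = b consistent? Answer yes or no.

no

Row reduce the augmented matrix [C | b].
R2 ← R2 − (7/6)·R1: [0, 7, 22/3, 2/3, -10/3, -21/2]
R3 ← R3 + (2)·R1: [0, -8, 0, 2, -6, 12]
R4 ← R4 − (1/3)·R1: [0, 5, 20/3, 19/3, -32/3, -5]
R6 ← R6 + R1: [0, -9, -6, 0, 0, 9]
R3 ← R3 + (8/7)·R2: [0, 0, 176/21, 58/21, -206/21, 0]
R4 ← R4 − (5/7)·R2: [0, 0, 10/7, 41/7, -58/7, 5/2]
R5 ← R5 + (8/7)·R2: [0, 0, 176/21, 121/21, -143/21, -4]
R6 ← R6 + (9/7)·R2: [0, 0, 24/7, 6/7, -30/7, -9/2]
R4 ← R4 − (15/88)·R3: [0, 0, 0, 237/44, -291/44, 5/2]
R5 ← R5 − R3: [0, 0, 0, 3, 3, -4]
R6 ← R6 − (9/22)·R3: [0, 0, 0, -3/11, -3/11, -9/2]
R5 ← R5 − (44/79)·R4: [0, 0, 0, 0, 528/79, -426/79]
R6 ← R6 + (4/79)·R4: [0, 0, 0, 0, -48/79, -691/158]
R6 ← R6 + (1/11)·R5: [0, 0, 0, 0, 0, -107/22]
The echelon form has 6 nonzero rows; the last pivot sits in the augmented column, so rank(C) = 5 but rank([C|b]) = 6.
Since the ranks differ, the system is inconsistent.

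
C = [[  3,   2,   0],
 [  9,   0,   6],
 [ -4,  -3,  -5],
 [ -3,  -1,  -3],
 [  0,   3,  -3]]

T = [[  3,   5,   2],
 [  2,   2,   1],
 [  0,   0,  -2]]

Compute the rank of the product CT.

3

First compute CT:
[[ 13,  19,   8],
 [ 27,  45,   6],
 [-18, -26,  -1],
 [-11, -17,  -1],
 [  6,   6,   9]]
Now row reduce the product.
R2 ← R2 − (27/13)·R1: [0, 72/13, -138/13]
R3 ← R3 + (18/13)·R1: [0, 4/13, 131/13]
R4 ← R4 + (11/13)·R1: [0, -12/13, 75/13]
R5 ← R5 − (6/13)·R1: [0, -36/13, 69/13]
R3 ← R3 − (1/18)·R2: [0, 0, 32/3]
R4 ← R4 + (1/6)·R2: [0, 0, 4]
R5 ← R5 + (1/2)·R2: [0, 0, 0]
R4 ← R4 − (3/8)·R3: [0, 0, 0]
3 nonzero rows, so rank(CT) = 3.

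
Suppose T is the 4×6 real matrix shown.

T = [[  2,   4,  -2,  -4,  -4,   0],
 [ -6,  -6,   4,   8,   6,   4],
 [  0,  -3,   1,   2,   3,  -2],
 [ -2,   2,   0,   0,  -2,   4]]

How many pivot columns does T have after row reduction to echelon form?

Row reduce to echelon form.
R2 ← R2 + (3)·R1: [0, 6, -2, -4, -6, 4]
R4 ← R4 + R1: [0, 6, -2, -4, -6, 4]
R3 ← R3 + (1/2)·R2: [0, 0, 0, 0, 0, 0]
R4 ← R4 − R2: [0, 0, 0, 0, 0, 0]
Echelon form has 2 nonzero rows, so rank(T) = 2.
Each nonzero row contributes one pivot column: 2 pivot columns.

2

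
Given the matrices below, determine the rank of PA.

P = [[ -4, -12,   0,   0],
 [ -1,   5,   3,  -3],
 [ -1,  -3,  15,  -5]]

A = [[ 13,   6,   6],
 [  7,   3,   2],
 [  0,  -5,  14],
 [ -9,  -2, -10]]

First compute PA:
[[-136, -60, -48],
 [ 49,   0,  76],
 [ 11, -80, 248]]
Now row reduce the product.
R2 ← R2 + (49/136)·R1: [0, -735/34, 998/17]
R3 ← R3 + (11/136)·R1: [0, -2885/34, 4150/17]
R3 ← R3 − (577/147)·R2: [0, 0, 2012/147]
3 nonzero rows, so rank(PA) = 3.

3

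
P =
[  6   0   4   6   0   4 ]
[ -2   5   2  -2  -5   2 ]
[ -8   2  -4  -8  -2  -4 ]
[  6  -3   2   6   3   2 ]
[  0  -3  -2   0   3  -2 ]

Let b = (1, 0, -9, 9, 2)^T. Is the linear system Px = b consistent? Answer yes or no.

no

Row reduce the augmented matrix [P | b].
R2 ← R2 + (1/3)·R1: [0, 5, 10/3, 0, -5, 10/3, 1/3]
R3 ← R3 + (4/3)·R1: [0, 2, 4/3, 0, -2, 4/3, -23/3]
R4 ← R4 − R1: [0, -3, -2, 0, 3, -2, 8]
R3 ← R3 − (2/5)·R2: [0, 0, 0, 0, 0, 0, -39/5]
R4 ← R4 + (3/5)·R2: [0, 0, 0, 0, 0, 0, 41/5]
R5 ← R5 + (3/5)·R2: [0, 0, 0, 0, 0, 0, 11/5]
R4 ← R4 + (41/39)·R3: [0, 0, 0, 0, 0, 0, 0]
R5 ← R5 + (11/39)·R3: [0, 0, 0, 0, 0, 0, 0]
The echelon form has 3 nonzero rows; the last pivot sits in the augmented column, so rank(P) = 2 but rank([P|b]) = 3.
Since the ranks differ, the system is inconsistent.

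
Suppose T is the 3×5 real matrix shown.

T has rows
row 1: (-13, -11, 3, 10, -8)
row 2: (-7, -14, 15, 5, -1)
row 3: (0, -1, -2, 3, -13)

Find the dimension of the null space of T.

Row reduce to echelon form.
R2 ← R2 − (7/13)·R1: [0, -105/13, 174/13, -5/13, 43/13]
R3 ← R3 − (13/105)·R2: [0, 0, -128/35, 64/21, -1408/105]
3 nonzero rows, so rank(T) = 3.
T has 5 columns; by rank–nullity, nullity = 5 − 3 = 2.

2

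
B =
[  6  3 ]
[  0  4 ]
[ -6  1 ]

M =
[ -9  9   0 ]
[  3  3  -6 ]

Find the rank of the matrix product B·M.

First compute BM:
[[-45,  63, -18],
 [ 12,  12, -24],
 [ 57, -51,  -6]]
Now row reduce the product.
R2 ← R2 + (4/15)·R1: [0, 144/5, -144/5]
R3 ← R3 + (19/15)·R1: [0, 144/5, -144/5]
R3 ← R3 − R2: [0, 0, 0]
2 nonzero rows, so rank(BM) = 2.

2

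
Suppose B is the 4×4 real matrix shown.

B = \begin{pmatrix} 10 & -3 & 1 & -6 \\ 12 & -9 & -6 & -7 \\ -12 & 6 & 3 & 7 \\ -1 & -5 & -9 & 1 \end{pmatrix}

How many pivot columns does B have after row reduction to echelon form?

3

Row reduce to echelon form.
R2 ← R2 − (6/5)·R1: [0, -27/5, -36/5, 1/5]
R3 ← R3 + (6/5)·R1: [0, 12/5, 21/5, -1/5]
R4 ← R4 + (1/10)·R1: [0, -53/10, -89/10, 2/5]
R3 ← R3 + (4/9)·R2: [0, 0, 1, -1/9]
R4 ← R4 − (53/54)·R2: [0, 0, -11/6, 11/54]
R4 ← R4 + (11/6)·R3: [0, 0, 0, 0]
Echelon form has 3 nonzero rows, so rank(B) = 3.
Each nonzero row contributes one pivot column: 3 pivot columns.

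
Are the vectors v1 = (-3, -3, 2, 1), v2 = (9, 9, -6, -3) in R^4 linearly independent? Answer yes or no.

no

Form the matrix with these vectors as rows and row reduce.
R2 ← R2 + (3)·R1: [0, 0, 0, 0]
1 nonzero row, so the 2 vectors span a space of dimension 1.
Since 1 < 2, the vectors are linearly dependent.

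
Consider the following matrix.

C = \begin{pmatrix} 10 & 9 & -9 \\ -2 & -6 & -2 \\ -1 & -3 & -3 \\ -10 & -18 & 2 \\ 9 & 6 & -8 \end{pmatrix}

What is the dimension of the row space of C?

Row reduce to echelon form.
R2 ← R2 + (1/5)·R1: [0, -21/5, -19/5]
R3 ← R3 + (1/10)·R1: [0, -21/10, -39/10]
R4 ← R4 + R1: [0, -9, -7]
R5 ← R5 − (9/10)·R1: [0, -21/10, 1/10]
R3 ← R3 − (1/2)·R2: [0, 0, -2]
R4 ← R4 − (15/7)·R2: [0, 0, 8/7]
R5 ← R5 − (1/2)·R2: [0, 0, 2]
R4 ← R4 + (4/7)·R3: [0, 0, 0]
R5 ← R5 + R3: [0, 0, 0]
Echelon form has 3 nonzero rows, so rank(C) = 3.
The row space has dimension equal to the rank: 3.

3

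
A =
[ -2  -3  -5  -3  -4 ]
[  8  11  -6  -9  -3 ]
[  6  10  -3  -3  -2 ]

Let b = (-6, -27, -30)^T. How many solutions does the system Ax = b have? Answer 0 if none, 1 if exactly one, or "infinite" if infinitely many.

infinite

Row reduce the augmented matrix [A | b].
R2 ← R2 + (4)·R1: [0, -1, -26, -21, -19, -51]
R3 ← R3 + (3)·R1: [0, 1, -18, -12, -14, -48]
R3 ← R3 + R2: [0, 0, -44, -33, -33, -99]
The echelon form has 3 nonzero rows, and every pivot lies in the first 5 columns, so rank(A) = rank([A|b]) = 3.
The system is consistent.
rank = 3 < 5 unknowns, so there are infinitely many solutions.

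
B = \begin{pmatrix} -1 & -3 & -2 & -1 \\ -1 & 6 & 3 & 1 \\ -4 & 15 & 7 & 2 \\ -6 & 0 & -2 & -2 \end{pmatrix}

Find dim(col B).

2

Row reduce to echelon form.
R2 ← R2 − R1: [0, 9, 5, 2]
R3 ← R3 − (4)·R1: [0, 27, 15, 6]
R4 ← R4 − (6)·R1: [0, 18, 10, 4]
R3 ← R3 − (3)·R2: [0, 0, 0, 0]
R4 ← R4 − (2)·R2: [0, 0, 0, 0]
Echelon form has 2 nonzero rows, so rank(B) = 2.
The column space has dimension equal to the rank: 2.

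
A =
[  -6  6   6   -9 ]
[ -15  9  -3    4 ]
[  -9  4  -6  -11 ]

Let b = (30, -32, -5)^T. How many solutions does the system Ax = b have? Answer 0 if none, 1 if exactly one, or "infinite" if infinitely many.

infinite

Row reduce the augmented matrix [A | b].
R2 ← R2 − (5/2)·R1: [0, -6, -18, 53/2, -107]
R3 ← R3 − (3/2)·R1: [0, -5, -15, 5/2, -50]
R3 ← R3 − (5/6)·R2: [0, 0, 0, -235/12, 235/6]
The echelon form has 3 nonzero rows, and every pivot lies in the first 4 columns, so rank(A) = rank([A|b]) = 3.
The system is consistent.
rank = 3 < 4 unknowns, so there are infinitely many solutions.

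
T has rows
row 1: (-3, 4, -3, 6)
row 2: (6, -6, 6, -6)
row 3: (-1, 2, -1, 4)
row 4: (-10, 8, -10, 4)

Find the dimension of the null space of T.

Row reduce to echelon form.
R2 ← R2 + (2)·R1: [0, 2, 0, 6]
R3 ← R3 − (1/3)·R1: [0, 2/3, 0, 2]
R4 ← R4 − (10/3)·R1: [0, -16/3, 0, -16]
R3 ← R3 − (1/3)·R2: [0, 0, 0, 0]
R4 ← R4 + (8/3)·R2: [0, 0, 0, 0]
2 nonzero rows, so rank(T) = 2.
T has 4 columns; by rank–nullity, nullity = 4 − 2 = 2.

2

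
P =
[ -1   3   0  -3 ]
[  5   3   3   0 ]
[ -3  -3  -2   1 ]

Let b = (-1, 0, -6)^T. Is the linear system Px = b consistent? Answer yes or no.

Row reduce the augmented matrix [P | b].
R2 ← R2 + (5)·R1: [0, 18, 3, -15, -5]
R3 ← R3 − (3)·R1: [0, -12, -2, 10, -3]
R3 ← R3 + (2/3)·R2: [0, 0, 0, 0, -19/3]
The echelon form has 3 nonzero rows; the last pivot sits in the augmented column, so rank(P) = 2 but rank([P|b]) = 3.
Since the ranks differ, the system is inconsistent.

no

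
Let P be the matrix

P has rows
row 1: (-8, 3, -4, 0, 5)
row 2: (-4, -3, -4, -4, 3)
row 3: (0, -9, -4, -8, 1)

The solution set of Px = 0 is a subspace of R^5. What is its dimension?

3

Row reduce to echelon form.
R2 ← R2 − (1/2)·R1: [0, -9/2, -2, -4, 1/2]
R3 ← R3 − (2)·R2: [0, 0, 0, 0, 0]
2 nonzero rows, so rank(P) = 2.
P has 5 columns; by rank–nullity, nullity = 5 − 2 = 3.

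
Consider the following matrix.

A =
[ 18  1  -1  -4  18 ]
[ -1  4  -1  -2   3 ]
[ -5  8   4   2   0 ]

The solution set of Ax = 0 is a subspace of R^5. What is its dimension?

2

Row reduce to echelon form.
R2 ← R2 + (1/18)·R1: [0, 73/18, -19/18, -20/9, 4]
R3 ← R3 + (5/18)·R1: [0, 149/18, 67/18, 8/9, 5]
R3 ← R3 − (149/73)·R2: [0, 0, 429/73, 396/73, -231/73]
3 nonzero rows, so rank(A) = 3.
A has 5 columns; by rank–nullity, nullity = 5 − 3 = 2.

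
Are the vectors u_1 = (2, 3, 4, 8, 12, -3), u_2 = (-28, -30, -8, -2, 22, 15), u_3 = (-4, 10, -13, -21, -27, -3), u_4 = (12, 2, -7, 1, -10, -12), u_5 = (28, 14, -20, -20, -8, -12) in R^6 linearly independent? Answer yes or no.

Form the matrix with these vectors as rows and row reduce.
R2 ← R2 + (14)·R1: [0, 12, 48, 110, 190, -27]
R3 ← R3 + (2)·R1: [0, 16, -5, -5, -3, -9]
R4 ← R4 − (6)·R1: [0, -16, -31, -47, -82, 6]
R5 ← R5 − (14)·R1: [0, -28, -76, -132, -176, 30]
R3 ← R3 − (4/3)·R2: [0, 0, -69, -455/3, -769/3, 27]
R4 ← R4 + (4/3)·R2: [0, 0, 33, 299/3, 514/3, -30]
R5 ← R5 + (7/3)·R2: [0, 0, 36, 374/3, 802/3, -33]
R4 ← R4 + (11/23)·R3: [0, 0, 0, 624/23, 1121/23, -393/23]
R5 ← R5 + (12/23)·R3: [0, 0, 0, 3142/69, 9218/69, -435/23]
R5 ← R5 − (1571/936)·R4: [0, 0, 0, 0, 48475/936, 3047/312]
5 nonzero rows, so the 5 vectors span a space of dimension 5.
Since 5 = 5, the vectors are linearly independent.

yes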